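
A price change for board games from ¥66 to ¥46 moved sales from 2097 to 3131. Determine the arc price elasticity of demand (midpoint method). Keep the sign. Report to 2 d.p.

ΔQ = 3131 − 2097 = 1034; ΔP = 46 − 66 = -20.
Midpoints: P̄ = 56.00, Q̄ = 2614.0.
ε = (ΔQ/ΔP)(P̄/Q̄) = (1034/-20)(56.00/2614.0).

-1.11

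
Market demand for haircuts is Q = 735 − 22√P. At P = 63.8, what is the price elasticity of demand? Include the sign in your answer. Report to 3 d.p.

At P = 63.8, Q = 559.275.
dQ/dP = −22/(2√P) = -1.377.
ε = (dQ/dP)(P/Q) = (-1.377)(63.8/559.275).

-0.157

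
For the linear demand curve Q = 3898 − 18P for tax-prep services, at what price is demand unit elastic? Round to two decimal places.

For linear demand Q = a − bP, ε = −bP/(a − bP). |ε| = 1 when bP = a − bP, i.e. P = a/(2b).
P = 3898/(2·18) = 3898/36 = 108.2778.

108.28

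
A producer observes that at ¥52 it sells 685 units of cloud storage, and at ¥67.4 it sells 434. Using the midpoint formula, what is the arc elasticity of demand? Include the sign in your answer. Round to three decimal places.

ΔQ = 434 − 685 = -251; ΔP = 67.4 − 52 = 15.4.
Midpoints: P̄ = 59.70, Q̄ = 559.5.
ε = (ΔQ/ΔP)(P̄/Q̄) = (-251/15.4)(59.70/559.5).

-1.739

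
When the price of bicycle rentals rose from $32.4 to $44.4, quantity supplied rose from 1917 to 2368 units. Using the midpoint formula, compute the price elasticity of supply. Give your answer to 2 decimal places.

ΔQ = 2368 − 1917 = 451; ΔP = 44.4 − 32.4 = 12.
Midpoints: P̄ = 38.40, Q̄ = 2142.5.
ε_s = (ΔQ/ΔP)(P̄/Q̄) = (451/12)(38.40/2142.5).

0.67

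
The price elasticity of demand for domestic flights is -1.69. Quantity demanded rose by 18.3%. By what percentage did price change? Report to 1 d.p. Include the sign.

-10.8%

%ΔP ≈ %ΔQ / ε = (18.3%)/(-1.69) = -10.83%.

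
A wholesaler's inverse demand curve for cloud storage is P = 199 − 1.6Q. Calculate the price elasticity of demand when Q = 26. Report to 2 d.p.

At Q = 26, P = 199 − 1.6(26) = 157.40.
dP/dQ = −1.6, so dQ/dP = 1/(−1.6) = -0.625.
ε = (dQ/dP)(P/Q) = (-0.625)(157.40/26).

-3.78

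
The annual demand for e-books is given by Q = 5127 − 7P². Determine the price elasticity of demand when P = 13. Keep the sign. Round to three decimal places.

-0.600

At P = 13, Q = 3944.
dQ/dP = −14P = -182.
ε = (dQ/dP)(P/Q) = (-182)(13/3944).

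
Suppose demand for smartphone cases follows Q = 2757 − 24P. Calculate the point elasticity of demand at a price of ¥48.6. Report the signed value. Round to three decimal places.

-0.733

At P = 48.6, Q = 1590.600.
dQ/dP = −24.
ε = (dQ/dP)(P/Q) = (-24)(48.6/1590.600).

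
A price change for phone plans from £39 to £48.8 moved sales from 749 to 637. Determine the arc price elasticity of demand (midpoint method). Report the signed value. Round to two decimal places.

ΔQ = 637 − 749 = -112; ΔP = 48.8 − 39 = 9.8.
Midpoints: P̄ = 43.90, Q̄ = 693.0.
ε = (ΔQ/ΔP)(P̄/Q̄) = (-112/9.8)(43.90/693.0).

-0.72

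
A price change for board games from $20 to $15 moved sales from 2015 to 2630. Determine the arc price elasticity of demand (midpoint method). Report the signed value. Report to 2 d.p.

ΔQ = 2630 − 2015 = 615; ΔP = 15 − 20 = -5.
Midpoints: P̄ = 17.50, Q̄ = 2322.5.
ε = (ΔQ/ΔP)(P̄/Q̄) = (615/-5)(17.50/2322.5).

-0.93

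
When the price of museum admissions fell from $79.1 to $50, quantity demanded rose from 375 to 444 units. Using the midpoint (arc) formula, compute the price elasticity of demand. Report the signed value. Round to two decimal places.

ΔQ = 444 − 375 = 69; ΔP = 50 − 79.1 = -29.1.
Midpoints: P̄ = 64.55, Q̄ = 409.5.
ε = (ΔQ/ΔP)(P̄/Q̄) = (69/-29.1)(64.55/409.5).

-0.37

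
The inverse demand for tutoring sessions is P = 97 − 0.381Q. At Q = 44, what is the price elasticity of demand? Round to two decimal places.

-4.79

At Q = 44, P = 97 − 0.381(44) = 80.24.
dP/dQ = −0.381, so dQ/dP = 1/(−0.381) = -2.625.
ε = (dQ/dP)(P/Q) = (-2.625)(80.24/44).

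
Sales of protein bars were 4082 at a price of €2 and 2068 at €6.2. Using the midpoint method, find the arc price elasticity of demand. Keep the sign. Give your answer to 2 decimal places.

-0.64

ΔQ = 2068 − 4082 = -2014; ΔP = 6.2 − 2 = 4.2.
Midpoints: P̄ = 4.10, Q̄ = 3075.0.
ε = (ΔQ/ΔP)(P̄/Q̄) = (-2014/4.2)(4.10/3075.0).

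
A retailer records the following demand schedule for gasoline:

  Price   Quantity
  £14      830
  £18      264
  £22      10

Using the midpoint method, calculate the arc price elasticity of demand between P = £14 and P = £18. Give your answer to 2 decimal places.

At P = 14, Q = 830; at P = 18, Q = 264.
ΔQ = -566, ΔP = 4. Midpoints: P̄ = 16.00, Q̄ = 547.0.
ε = (ΔQ/ΔP)(P̄/Q̄) = (-566/4)(16.00/547.0).

-4.14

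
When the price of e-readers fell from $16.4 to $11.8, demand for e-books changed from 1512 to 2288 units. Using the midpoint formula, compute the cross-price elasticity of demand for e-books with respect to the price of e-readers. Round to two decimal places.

ΔQ_x = 2288 − 1512 = 776; ΔP_y = 11.8 − 16.4 = -4.6.
Midpoints: P̄_y = 14.10, Q̄_x = 1900.0.
ε_xy = (ΔQ_x/ΔP_y)(P̄_y/Q̄_x) = (776/-4.6)(14.10/1900.0).
ε_xy < 0, so the goods are complements.

-1.25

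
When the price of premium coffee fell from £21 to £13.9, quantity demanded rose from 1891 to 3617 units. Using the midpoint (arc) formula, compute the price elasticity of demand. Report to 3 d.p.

-1.540

ΔQ = 3617 − 1891 = 1726; ΔP = 13.9 − 21 = -7.1.
Midpoints: P̄ = 17.45, Q̄ = 2754.0.
ε = (ΔQ/ΔP)(P̄/Q̄) = (1726/-7.1)(17.45/2754.0).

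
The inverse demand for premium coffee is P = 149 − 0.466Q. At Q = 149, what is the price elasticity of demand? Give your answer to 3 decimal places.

-1.146

At Q = 149, P = 149 − 0.466(149) = 79.57.
dP/dQ = −0.466, so dQ/dP = 1/(−0.466) = -2.146.
ε = (dQ/dP)(P/Q) = (-2.146)(79.57/149).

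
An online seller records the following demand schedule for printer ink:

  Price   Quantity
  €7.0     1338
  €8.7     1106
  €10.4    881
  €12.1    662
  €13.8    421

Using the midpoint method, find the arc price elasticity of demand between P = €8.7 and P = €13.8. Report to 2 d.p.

At P = 8.7, Q = 1106; at P = 13.8, Q = 421.
ΔQ = -685, ΔP = 5.1. Midpoints: P̄ = 11.25, Q̄ = 763.5.
ε = (ΔQ/ΔP)(P̄/Q̄) = (-685/5.1)(11.25/763.5).

-1.98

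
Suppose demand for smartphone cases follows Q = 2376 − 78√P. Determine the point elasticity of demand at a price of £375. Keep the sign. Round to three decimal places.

At P = 375, Q = 865.536.
dQ/dP = −78/(2√P) = -2.014.
ε = (dQ/dP)(P/Q) = (-2.014)(375/865.536).
|ε| < 1, so demand is inelastic at this price.

-0.873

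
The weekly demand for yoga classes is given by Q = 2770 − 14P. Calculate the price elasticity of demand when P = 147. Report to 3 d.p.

-2.890

At P = 147, Q = 712.
dQ/dP = −14.
ε = (dQ/dP)(P/Q) = (-14)(147/712).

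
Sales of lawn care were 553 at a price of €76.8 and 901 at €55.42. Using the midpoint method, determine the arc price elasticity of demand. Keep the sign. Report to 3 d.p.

ΔQ = 901 − 553 = 348; ΔP = 55.42 − 76.8 = -21.38.
Midpoints: P̄ = 66.11, Q̄ = 727.0.
ε = (ΔQ/ΔP)(P̄/Q̄) = (348/-21.38)(66.11/727.0).

-1.480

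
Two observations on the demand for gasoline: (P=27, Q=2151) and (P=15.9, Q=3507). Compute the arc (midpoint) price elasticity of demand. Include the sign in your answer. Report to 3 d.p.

ΔQ = 3507 − 2151 = 1356; ΔP = 15.9 − 27 = -11.1.
Midpoints: P̄ = 21.45, Q̄ = 2829.0.
ε = (ΔQ/ΔP)(P̄/Q̄) = (1356/-11.1)(21.45/2829.0).

-0.926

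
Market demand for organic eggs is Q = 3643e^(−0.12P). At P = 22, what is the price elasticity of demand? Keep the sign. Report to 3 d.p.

-2.640

At P = 22, Q = 259.969.
dQ/dP = −0.12·3643e^(−0.12P) = −0.12Q = -31.196.
ε = (dQ/dP)(P/Q) = (-31.196)(22/259.969).
|ε| > 1, so demand is elastic at this price.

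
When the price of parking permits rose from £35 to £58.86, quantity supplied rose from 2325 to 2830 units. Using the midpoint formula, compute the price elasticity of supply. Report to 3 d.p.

0.385

ΔQ = 2830 − 2325 = 505; ΔP = 58.86 − 35 = 23.86.
Midpoints: P̄ = 46.93, Q̄ = 2577.5.
ε_s = (ΔQ/ΔP)(P̄/Q̄) = (505/23.86)(46.93/2577.5).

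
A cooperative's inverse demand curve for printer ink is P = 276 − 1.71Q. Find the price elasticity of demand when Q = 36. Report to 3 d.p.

-3.483

At Q = 36, P = 276 − 1.71(36) = 214.44.
dP/dQ = −1.71, so dQ/dP = 1/(−1.71) = -0.585.
ε = (dQ/dP)(P/Q) = (-0.585)(214.44/36).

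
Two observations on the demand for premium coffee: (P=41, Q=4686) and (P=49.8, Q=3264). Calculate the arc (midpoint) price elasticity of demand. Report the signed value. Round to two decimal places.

ΔQ = 3264 − 4686 = -1422; ΔP = 49.8 − 41 = 8.8.
Midpoints: P̄ = 45.40, Q̄ = 3975.0.
ε = (ΔQ/ΔP)(P̄/Q̄) = (-1422/8.8)(45.40/3975.0).

-1.85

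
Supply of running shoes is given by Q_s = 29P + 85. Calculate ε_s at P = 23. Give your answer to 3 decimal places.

0.887

At P = 23, Q_s = 752.
dQ_s/dP = 29.
ε_s = (dQ_s/dP)(P/Q_s) = (29)(23/752).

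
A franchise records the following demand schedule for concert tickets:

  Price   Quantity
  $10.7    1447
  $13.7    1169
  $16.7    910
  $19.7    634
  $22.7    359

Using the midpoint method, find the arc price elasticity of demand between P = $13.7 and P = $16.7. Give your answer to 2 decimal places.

-1.26

At P = 13.7, Q = 1169; at P = 16.7, Q = 910.
ΔQ = -259, ΔP = 3.0. Midpoints: P̄ = 15.20, Q̄ = 1039.5.
ε = (ΔQ/ΔP)(P̄/Q̄) = (-259/3.0)(15.20/1039.5).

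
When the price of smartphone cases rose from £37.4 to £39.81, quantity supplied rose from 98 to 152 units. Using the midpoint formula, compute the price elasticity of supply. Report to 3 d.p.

ΔQ = 152 − 98 = 54; ΔP = 39.81 − 37.4 = 2.41.
Midpoints: P̄ = 38.61, Q̄ = 125.0.
ε_s = (ΔQ/ΔP)(P̄/Q̄) = (54/2.41)(38.61/125.0).

6.920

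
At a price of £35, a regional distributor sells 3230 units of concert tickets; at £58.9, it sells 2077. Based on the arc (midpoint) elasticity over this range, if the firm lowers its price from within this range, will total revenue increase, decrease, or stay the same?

decrease

Arc ε = (-1153/23.9)(46.95/2653.5) ≈ -0.854.
|ε| = 0.85 < 1, so demand is inelastic. A price cut therefore reduces total revenue.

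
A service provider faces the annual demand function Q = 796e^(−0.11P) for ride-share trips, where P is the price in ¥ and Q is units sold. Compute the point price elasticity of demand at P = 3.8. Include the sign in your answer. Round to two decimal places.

-0.42

At P = 3.8, Q = 524.056.
dQ/dP = −0.11·796e^(−0.11P) = −0.11Q = -57.646.
ε = (dQ/dP)(P/Q) = (-57.646)(3.8/524.056).
|ε| < 1, so demand is inelastic at this price.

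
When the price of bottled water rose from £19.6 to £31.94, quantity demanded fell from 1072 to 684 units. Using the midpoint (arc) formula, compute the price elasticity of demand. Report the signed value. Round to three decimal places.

-0.923

ΔQ = 684 − 1072 = -388; ΔP = 31.94 − 19.6 = 12.34.
Midpoints: P̄ = 25.77, Q̄ = 878.0.
ε = (ΔQ/ΔP)(P̄/Q̄) = (-388/12.34)(25.77/878.0).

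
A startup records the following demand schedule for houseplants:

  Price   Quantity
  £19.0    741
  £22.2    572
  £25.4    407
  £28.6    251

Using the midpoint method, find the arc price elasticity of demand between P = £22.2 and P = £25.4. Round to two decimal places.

At P = 22.2, Q = 572; at P = 25.4, Q = 407.
ΔQ = -165, ΔP = 3.2. Midpoints: P̄ = 23.80, Q̄ = 489.5.
ε = (ΔQ/ΔP)(P̄/Q̄) = (-165/3.2)(23.80/489.5).

-2.51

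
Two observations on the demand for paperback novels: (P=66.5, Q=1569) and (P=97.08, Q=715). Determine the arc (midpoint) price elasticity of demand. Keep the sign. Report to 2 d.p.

ΔQ = 715 − 1569 = -854; ΔP = 97.08 − 66.5 = 30.58.
Midpoints: P̄ = 81.79, Q̄ = 1142.0.
ε = (ΔQ/ΔP)(P̄/Q̄) = (-854/30.58)(81.79/1142.0).

-2.00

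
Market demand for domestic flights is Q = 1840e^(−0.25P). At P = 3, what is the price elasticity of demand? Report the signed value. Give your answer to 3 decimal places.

At P = 3, Q = 869.154.
dQ/dP = −0.25·1840e^(−0.25P) = −0.25Q = -217.289.
ε = (dQ/dP)(P/Q) = (-217.289)(3/869.154).
|ε| < 1, so demand is inelastic at this price.

-0.750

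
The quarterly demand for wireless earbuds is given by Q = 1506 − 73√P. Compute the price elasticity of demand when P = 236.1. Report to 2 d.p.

-1.46

At P = 236.1, Q = 384.315.
dQ/dP = −73/(2√P) = -2.375.
ε = (dQ/dP)(P/Q) = (-2.375)(236.1/384.315).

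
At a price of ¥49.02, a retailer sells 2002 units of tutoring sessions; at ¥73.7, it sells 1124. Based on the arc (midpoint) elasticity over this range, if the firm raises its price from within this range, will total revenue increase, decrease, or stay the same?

Arc ε = (-878/24.68)(61.36/1563.0) ≈ -1.397.
|ε| = 1.40 > 1, so demand is elastic. A price rise therefore reduces total revenue.

decrease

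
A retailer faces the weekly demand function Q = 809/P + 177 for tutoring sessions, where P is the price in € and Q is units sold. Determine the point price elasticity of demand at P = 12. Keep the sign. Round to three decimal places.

At P = 12, Q = 244.417.
dQ/dP = −809/P² = -5.618.
ε = (dQ/dP)(P/Q) = (-5.618)(12/244.417).
|ε| < 1, so demand is inelastic at this price.

-0.276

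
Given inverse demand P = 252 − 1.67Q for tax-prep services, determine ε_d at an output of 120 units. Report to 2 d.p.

-0.26

At Q = 120, P = 252 − 1.67(120) = 51.60.
dP/dQ = −1.67, so dQ/dP = 1/(−1.67) = -0.599.
ε = (dQ/dP)(P/Q) = (-0.599)(51.60/120).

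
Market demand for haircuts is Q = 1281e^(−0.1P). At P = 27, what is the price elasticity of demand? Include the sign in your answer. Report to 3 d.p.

-2.700

At P = 27, Q = 86.090.
dQ/dP = −0.1·1281e^(−0.1P) = −0.1Q = -8.609.
ε = (dQ/dP)(P/Q) = (-8.609)(27/86.090).
|ε| > 1, so demand is elastic at this price.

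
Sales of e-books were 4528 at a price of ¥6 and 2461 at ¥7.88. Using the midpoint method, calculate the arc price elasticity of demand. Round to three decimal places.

ΔQ = 2461 − 4528 = -2067; ΔP = 7.88 − 6 = 1.88.
Midpoints: P̄ = 6.94, Q̄ = 3494.5.
ε = (ΔQ/ΔP)(P̄/Q̄) = (-2067/1.88)(6.94/3494.5).

-2.184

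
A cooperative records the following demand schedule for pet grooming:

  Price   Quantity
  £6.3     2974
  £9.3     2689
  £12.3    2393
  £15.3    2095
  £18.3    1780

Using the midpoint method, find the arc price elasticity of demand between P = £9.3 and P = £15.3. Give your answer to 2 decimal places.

At P = 9.3, Q = 2689; at P = 15.3, Q = 2095.
ΔQ = -594, ΔP = 6.0. Midpoints: P̄ = 12.30, Q̄ = 2392.0.
ε = (ΔQ/ΔP)(P̄/Q̄) = (-594/6.0)(12.30/2392.0).

-0.51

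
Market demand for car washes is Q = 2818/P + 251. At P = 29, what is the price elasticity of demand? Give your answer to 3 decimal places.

At P = 29, Q = 348.172.
dQ/dP = −2818/P² = -3.351.
ε = (dQ/dP)(P/Q) = (-3.351)(29/348.172).
|ε| < 1, so demand is inelastic at this price.

-0.279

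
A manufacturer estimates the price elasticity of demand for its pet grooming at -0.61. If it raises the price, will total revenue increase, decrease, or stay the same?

|ε| = 0.61 < 1, so demand is inelastic. A price rise therefore raises total revenue.

increase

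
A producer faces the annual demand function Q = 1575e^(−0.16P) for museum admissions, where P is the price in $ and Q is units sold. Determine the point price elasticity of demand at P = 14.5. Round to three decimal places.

At P = 14.5, Q = 154.781.
dQ/dP = −0.16·1575e^(−0.16P) = −0.16Q = -24.765.
ε = (dQ/dP)(P/Q) = (-24.765)(14.5/154.781).

-2.320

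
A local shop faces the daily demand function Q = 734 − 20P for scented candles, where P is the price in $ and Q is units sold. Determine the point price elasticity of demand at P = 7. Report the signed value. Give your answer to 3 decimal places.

-0.236

At P = 7, Q = 594.
dQ/dP = −20.
ε = (dQ/dP)(P/Q) = (-20)(7/594).
|ε| < 1, so demand is inelastic at this price.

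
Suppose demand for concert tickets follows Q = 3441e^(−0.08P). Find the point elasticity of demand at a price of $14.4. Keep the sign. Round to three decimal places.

At P = 14.4, Q = 1087.370.
dQ/dP = −0.08·3441e^(−0.08P) = −0.08Q = -86.990.
ε = (dQ/dP)(P/Q) = (-86.990)(14.4/1087.370).
|ε| > 1, so demand is elastic at this price.

-1.152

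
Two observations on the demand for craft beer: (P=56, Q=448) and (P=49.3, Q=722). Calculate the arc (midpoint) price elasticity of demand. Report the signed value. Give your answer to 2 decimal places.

-3.68

ΔQ = 722 − 448 = 274; ΔP = 49.3 − 56 = -6.7.
Midpoints: P̄ = 52.65, Q̄ = 585.0.
ε = (ΔQ/ΔP)(P̄/Q̄) = (274/-6.7)(52.65/585.0).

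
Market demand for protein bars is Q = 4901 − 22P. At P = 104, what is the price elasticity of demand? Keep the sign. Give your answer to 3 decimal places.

At P = 104, Q = 2613.
dQ/dP = −22.
ε = (dQ/dP)(P/Q) = (-22)(104/2613).

-0.876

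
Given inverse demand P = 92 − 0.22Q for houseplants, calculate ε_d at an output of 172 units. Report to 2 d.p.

-1.43

At Q = 172, P = 92 − 0.22(172) = 54.16.
dP/dQ = −0.22, so dQ/dP = 1/(−0.22) = -4.545.
ε = (dQ/dP)(P/Q) = (-4.545)(54.16/172).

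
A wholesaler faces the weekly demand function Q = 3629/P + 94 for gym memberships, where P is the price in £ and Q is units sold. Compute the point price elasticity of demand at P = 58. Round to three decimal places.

-0.400

At P = 58, Q = 156.569.
dQ/dP = −3629/P² = -1.079.
ε = (dQ/dP)(P/Q) = (-1.079)(58/156.569).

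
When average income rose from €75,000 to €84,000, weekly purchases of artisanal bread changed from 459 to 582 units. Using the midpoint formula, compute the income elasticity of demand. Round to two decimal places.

ΔQ = 123, ΔI = 9000. Midpoints: Ī = 79,500, Q̄ = 520.5.
ε_I = (ΔQ/ΔI)(Ī/Q̄) = (123/9000)(79500/520.5).
ε_I > 0, so the good is normal.

2.09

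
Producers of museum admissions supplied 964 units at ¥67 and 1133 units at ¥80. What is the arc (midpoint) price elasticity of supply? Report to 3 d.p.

0.911

ΔQ = 1133 − 964 = 169; ΔP = 80 − 67 = 13.
Midpoints: P̄ = 73.50, Q̄ = 1048.5.
ε_s = (ΔQ/ΔP)(P̄/Q̄) = (169/13)(73.50/1048.5).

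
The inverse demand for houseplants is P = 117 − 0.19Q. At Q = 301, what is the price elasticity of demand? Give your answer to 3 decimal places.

-1.046

At Q = 301, P = 117 − 0.19(301) = 59.81.
dP/dQ = −0.19, so dQ/dP = 1/(−0.19) = -5.263.
ε = (dQ/dP)(P/Q) = (-5.263)(59.81/301).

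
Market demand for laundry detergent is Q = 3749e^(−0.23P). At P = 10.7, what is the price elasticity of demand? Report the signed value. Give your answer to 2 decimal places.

At P = 10.7, Q = 319.975.
dQ/dP = −0.23·3749e^(−0.23P) = −0.23Q = -73.594.
ε = (dQ/dP)(P/Q) = (-73.594)(10.7/319.975).

-2.46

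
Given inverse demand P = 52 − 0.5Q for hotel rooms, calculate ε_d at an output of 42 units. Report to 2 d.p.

At Q = 42, P = 52 − 0.5(42) = 31.00.
dP/dQ = −0.5, so dQ/dP = 1/(−0.5) = -2.000.
ε = (dQ/dP)(P/Q) = (-2.000)(31.00/42).

-1.48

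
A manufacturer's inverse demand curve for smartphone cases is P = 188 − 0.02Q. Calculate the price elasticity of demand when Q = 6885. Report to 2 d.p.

-0.37

At Q = 6885, P = 188 − 0.02(6885) = 50.30.
dP/dQ = −0.02, so dQ/dP = 1/(−0.02) = -50.000.
ε = (dQ/dP)(P/Q) = (-50.000)(50.30/6885).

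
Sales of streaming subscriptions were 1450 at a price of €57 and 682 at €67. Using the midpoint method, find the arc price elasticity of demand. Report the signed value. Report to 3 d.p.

-4.467

ΔQ = 682 − 1450 = -768; ΔP = 67 − 57 = 10.
Midpoints: P̄ = 62.00, Q̄ = 1066.0.
ε = (ΔQ/ΔP)(P̄/Q̄) = (-768/10)(62.00/1066.0).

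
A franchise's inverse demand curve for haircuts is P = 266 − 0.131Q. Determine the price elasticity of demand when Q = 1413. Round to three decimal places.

-0.437

At Q = 1413, P = 266 − 0.131(1413) = 80.90.
dP/dQ = −0.131, so dQ/dP = 1/(−0.131) = -7.634.
ε = (dQ/dP)(P/Q) = (-7.634)(80.90/1413).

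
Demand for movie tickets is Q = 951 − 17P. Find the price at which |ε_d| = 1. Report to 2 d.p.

27.97

For linear demand Q = a − bP, ε = −bP/(a − bP). |ε| = 1 when bP = a − bP, i.e. P = a/(2b).
P = 951/(2·17) = 951/34 = 27.9706.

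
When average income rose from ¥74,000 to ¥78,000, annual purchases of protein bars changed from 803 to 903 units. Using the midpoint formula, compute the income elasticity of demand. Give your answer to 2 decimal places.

ΔQ = 100, ΔI = 4000. Midpoints: Ī = 76,000, Q̄ = 853.0.
ε_I = (ΔQ/ΔI)(Ī/Q̄) = (100/4000)(76000/853.0).

2.23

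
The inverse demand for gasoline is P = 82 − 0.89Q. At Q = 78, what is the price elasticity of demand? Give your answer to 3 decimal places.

-0.181

At Q = 78, P = 82 − 0.89(78) = 12.58.
dP/dQ = −0.89, so dQ/dP = 1/(−0.89) = -1.124.
ε = (dQ/dP)(P/Q) = (-1.124)(12.58/78).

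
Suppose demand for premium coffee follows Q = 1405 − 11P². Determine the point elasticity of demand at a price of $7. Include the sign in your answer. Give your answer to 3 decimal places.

-1.245

At P = 7, Q = 866.
dQ/dP = −22P = -154.
ε = (dQ/dP)(P/Q) = (-154)(7/866).
|ε| > 1, so demand is elastic at this price.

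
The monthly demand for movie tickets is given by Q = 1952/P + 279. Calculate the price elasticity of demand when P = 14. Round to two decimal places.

-0.33

At P = 14, Q = 418.429.
dQ/dP = −1952/P² = -9.959.
ε = (dQ/dP)(P/Q) = (-9.959)(14/418.429).
|ε| < 1, so demand is inelastic at this price.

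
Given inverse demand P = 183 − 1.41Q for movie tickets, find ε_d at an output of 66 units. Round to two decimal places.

At Q = 66, P = 183 − 1.41(66) = 89.94.
dP/dQ = −1.41, so dQ/dP = 1/(−1.41) = -0.709.
ε = (dQ/dP)(P/Q) = (-0.709)(89.94/66).

-0.97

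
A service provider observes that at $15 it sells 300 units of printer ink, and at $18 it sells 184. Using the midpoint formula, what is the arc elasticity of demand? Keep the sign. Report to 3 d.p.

-2.636

ΔQ = 184 − 300 = -116; ΔP = 18 − 15 = 3.
Midpoints: P̄ = 16.50, Q̄ = 242.0.
ε = (ΔQ/ΔP)(P̄/Q̄) = (-116/3)(16.50/242.0).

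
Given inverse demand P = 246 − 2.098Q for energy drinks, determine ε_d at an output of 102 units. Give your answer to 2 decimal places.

At Q = 102, P = 246 − 2.098(102) = 32.00.
dP/dQ = −2.098, so dQ/dP = 1/(−2.098) = -0.477.
ε = (dQ/dP)(P/Q) = (-0.477)(32.00/102).

-0.15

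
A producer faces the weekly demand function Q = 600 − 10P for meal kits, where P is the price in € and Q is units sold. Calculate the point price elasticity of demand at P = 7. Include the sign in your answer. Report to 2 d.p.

At P = 7, Q = 530.
dQ/dP = −10.
ε = (dQ/dP)(P/Q) = (-10)(7/530).
|ε| < 1, so demand is inelastic at this price.

-0.13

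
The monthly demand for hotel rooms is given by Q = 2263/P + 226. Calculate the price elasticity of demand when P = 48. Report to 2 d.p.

-0.17

At P = 48, Q = 273.146.
dQ/dP = −2263/P² = -0.982.
ε = (dQ/dP)(P/Q) = (-0.982)(48/273.146).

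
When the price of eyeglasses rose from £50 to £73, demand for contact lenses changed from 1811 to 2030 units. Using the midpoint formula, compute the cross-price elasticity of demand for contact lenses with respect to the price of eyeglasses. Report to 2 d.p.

0.30

ΔQ_x = 2030 − 1811 = 219; ΔP_y = 73 − 50 = 23.
Midpoints: P̄_y = 61.50, Q̄_x = 1920.5.
ε_xy = (ΔQ_x/ΔP_y)(P̄_y/Q̄_x) = (219/23)(61.50/1920.5).
ε_xy > 0, so the goods are substitutes.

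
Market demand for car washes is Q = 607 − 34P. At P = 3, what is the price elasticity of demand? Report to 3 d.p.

-0.202

At P = 3, Q = 505.
dQ/dP = −34.
ε = (dQ/dP)(P/Q) = (-34)(3/505).
|ε| < 1, so demand is inelastic at this price.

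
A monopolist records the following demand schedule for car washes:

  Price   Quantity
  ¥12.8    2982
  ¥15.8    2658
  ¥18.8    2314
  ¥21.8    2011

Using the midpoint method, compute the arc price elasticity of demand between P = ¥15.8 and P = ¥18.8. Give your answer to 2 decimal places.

-0.80

At P = 15.8, Q = 2658; at P = 18.8, Q = 2314.
ΔQ = -344, ΔP = 3.0. Midpoints: P̄ = 17.30, Q̄ = 2486.0.
ε = (ΔQ/ΔP)(P̄/Q̄) = (-344/3.0)(17.30/2486.0).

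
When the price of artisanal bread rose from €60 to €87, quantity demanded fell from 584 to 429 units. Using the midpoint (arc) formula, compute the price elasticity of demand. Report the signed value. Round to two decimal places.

ΔQ = 429 − 584 = -155; ΔP = 87 − 60 = 27.
Midpoints: P̄ = 73.50, Q̄ = 506.5.
ε = (ΔQ/ΔP)(P̄/Q̄) = (-155/27)(73.50/506.5).

-0.83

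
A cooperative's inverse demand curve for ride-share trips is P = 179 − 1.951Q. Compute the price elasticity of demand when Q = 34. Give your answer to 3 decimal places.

-1.698

At Q = 34, P = 179 − 1.951(34) = 112.67.
dP/dQ = −1.951, so dQ/dP = 1/(−1.951) = -0.513.
ε = (dQ/dP)(P/Q) = (-0.513)(112.67/34).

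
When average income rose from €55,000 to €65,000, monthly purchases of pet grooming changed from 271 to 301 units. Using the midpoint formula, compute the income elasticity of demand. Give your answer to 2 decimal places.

ΔQ = 30, ΔI = 10000. Midpoints: Ī = 60,000, Q̄ = 286.0.
ε_I = (ΔQ/ΔI)(Ī/Q̄) = (30/10000)(60000/286.0).
ε_I > 0, so the good is normal.

0.63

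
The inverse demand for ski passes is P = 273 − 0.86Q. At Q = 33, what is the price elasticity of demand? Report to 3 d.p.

-8.619

At Q = 33, P = 273 − 0.86(33) = 244.62.
dP/dQ = −0.86, so dQ/dP = 1/(−0.86) = -1.163.
ε = (dQ/dP)(P/Q) = (-1.163)(244.62/33).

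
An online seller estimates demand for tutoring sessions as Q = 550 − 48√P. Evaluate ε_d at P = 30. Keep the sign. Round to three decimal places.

-0.458

At P = 30, Q = 287.093.
dQ/dP = −48/(2√P) = -4.382.
ε = (dQ/dP)(P/Q) = (-4.382)(30/287.093).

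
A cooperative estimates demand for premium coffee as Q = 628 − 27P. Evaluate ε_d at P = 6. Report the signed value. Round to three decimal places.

-0.348

At P = 6, Q = 466.
dQ/dP = −27.
ε = (dQ/dP)(P/Q) = (-27)(6/466).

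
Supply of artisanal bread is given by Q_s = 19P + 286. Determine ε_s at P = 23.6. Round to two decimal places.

At P = 23.6, Q_s = 734.40.
dQ_s/dP = 19.
ε_s = (dQ_s/dP)(P/Q_s) = (19)(23.6/734.40).

0.61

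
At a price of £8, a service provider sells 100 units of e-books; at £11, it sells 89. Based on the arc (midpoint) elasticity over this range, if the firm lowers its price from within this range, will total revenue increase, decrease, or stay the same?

Arc ε = (-11/3)(9.50/94.5) ≈ -0.369.
|ε| = 0.37 < 1, so demand is inelastic. A price cut therefore reduces total revenue.

decrease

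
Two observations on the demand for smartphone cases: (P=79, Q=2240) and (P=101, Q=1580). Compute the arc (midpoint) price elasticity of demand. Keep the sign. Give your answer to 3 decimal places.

ΔQ = 1580 − 2240 = -660; ΔP = 101 − 79 = 22.
Midpoints: P̄ = 90.00, Q̄ = 1910.0.
ε = (ΔQ/ΔP)(P̄/Q̄) = (-660/22)(90.00/1910.0).

-1.414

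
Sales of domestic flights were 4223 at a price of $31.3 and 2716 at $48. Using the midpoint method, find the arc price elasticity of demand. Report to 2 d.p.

-1.03

ΔQ = 2716 − 4223 = -1507; ΔP = 48 − 31.3 = 16.7.
Midpoints: P̄ = 39.65, Q̄ = 3469.5.
ε = (ΔQ/ΔP)(P̄/Q̄) = (-1507/16.7)(39.65/3469.5).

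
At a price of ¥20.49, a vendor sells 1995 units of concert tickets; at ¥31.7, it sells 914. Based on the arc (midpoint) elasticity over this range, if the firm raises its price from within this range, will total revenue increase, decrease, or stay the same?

decrease

Arc ε = (-1081/11.21)(26.09/1454.5) ≈ -1.730.
|ε| = 1.73 > 1, so demand is elastic. A price rise therefore reduces total revenue.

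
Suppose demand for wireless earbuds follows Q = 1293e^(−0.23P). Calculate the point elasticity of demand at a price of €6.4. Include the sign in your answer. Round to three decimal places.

At P = 6.4, Q = 296.700.
dQ/dP = −0.23·1293e^(−0.23P) = −0.23Q = -68.241.
ε = (dQ/dP)(P/Q) = (-68.241)(6.4/296.700).
|ε| > 1, so demand is elastic at this price.

-1.472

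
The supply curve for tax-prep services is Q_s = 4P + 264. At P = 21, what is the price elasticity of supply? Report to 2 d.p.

0.24

At P = 21, Q_s = 348.
dQ_s/dP = 4.
ε_s = (dQ_s/dP)(P/Q_s) = (4)(21/348).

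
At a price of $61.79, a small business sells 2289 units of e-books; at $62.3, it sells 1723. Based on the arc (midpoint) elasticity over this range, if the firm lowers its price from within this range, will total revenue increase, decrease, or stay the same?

Arc ε = (-566/0.51)(62.05/2006.0) ≈ -34.326.
|ε| = 34.33 > 1, so demand is elastic. A price cut therefore raises total revenue.

increase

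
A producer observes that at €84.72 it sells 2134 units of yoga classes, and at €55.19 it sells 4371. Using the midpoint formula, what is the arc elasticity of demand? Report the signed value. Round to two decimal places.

ΔQ = 4371 − 2134 = 2237; ΔP = 55.19 − 84.72 = -29.53.
Midpoints: P̄ = 69.95, Q̄ = 3252.5.
ε = (ΔQ/ΔP)(P̄/Q̄) = (2237/-29.53)(69.95/3252.5).

-1.63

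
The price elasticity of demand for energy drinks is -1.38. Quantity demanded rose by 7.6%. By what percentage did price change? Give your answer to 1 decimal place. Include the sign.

%ΔP ≈ %ΔQ / ε = (7.6%)/(-1.38) = -5.51%.

-5.5%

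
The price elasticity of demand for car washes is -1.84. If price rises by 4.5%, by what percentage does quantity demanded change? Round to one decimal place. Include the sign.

-8.3%

%ΔQ ≈ ε × %ΔP = (-1.84)(4.5%) = -8.28%.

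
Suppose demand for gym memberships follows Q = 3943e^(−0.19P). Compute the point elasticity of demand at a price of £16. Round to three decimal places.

-3.040

At P = 16, Q = 188.613.
dQ/dP = −0.19·3943e^(−0.19P) = −0.19Q = -35.836.
ε = (dQ/dP)(P/Q) = (-35.836)(16/188.613).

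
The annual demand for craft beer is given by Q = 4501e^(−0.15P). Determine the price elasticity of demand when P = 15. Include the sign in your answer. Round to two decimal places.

-2.25

At P = 15, Q = 474.402.
dQ/dP = −0.15·4501e^(−0.15P) = −0.15Q = -71.160.
ε = (dQ/dP)(P/Q) = (-71.160)(15/474.402).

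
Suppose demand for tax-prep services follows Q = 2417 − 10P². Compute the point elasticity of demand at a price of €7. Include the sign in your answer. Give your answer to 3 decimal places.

At P = 7, Q = 1927.
dQ/dP = −20P = -140.
ε = (dQ/dP)(P/Q) = (-140)(7/1927).

-0.509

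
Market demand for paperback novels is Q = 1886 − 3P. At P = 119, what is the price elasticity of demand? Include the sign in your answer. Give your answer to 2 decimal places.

-0.23

At P = 119, Q = 1529.
dQ/dP = −3.
ε = (dQ/dP)(P/Q) = (-3)(119/1529).
|ε| < 1, so demand is inelastic at this price.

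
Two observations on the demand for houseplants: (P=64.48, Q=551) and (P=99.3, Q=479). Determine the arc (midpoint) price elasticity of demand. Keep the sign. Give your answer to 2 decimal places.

ΔQ = 479 − 551 = -72; ΔP = 99.3 − 64.48 = 34.82.
Midpoints: P̄ = 81.89, Q̄ = 515.0.
ε = (ΔQ/ΔP)(P̄/Q̄) = (-72/34.82)(81.89/515.0).

-0.33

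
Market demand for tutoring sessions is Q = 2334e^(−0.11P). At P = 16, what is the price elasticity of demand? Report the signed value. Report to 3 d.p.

At P = 16, Q = 401.553.
dQ/dP = −0.11·2334e^(−0.11P) = −0.11Q = -44.171.
ε = (dQ/dP)(P/Q) = (-44.171)(16/401.553).

-1.760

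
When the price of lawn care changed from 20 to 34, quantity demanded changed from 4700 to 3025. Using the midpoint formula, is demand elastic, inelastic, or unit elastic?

Arc ε ≈ -0.836.
|ε| = 0.84 < 1.

inelastic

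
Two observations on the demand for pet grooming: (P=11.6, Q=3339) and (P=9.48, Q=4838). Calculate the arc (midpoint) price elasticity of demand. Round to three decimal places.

ΔQ = 4838 − 3339 = 1499; ΔP = 9.48 − 11.6 = -2.12.
Midpoints: P̄ = 10.54, Q̄ = 4088.5.
ε = (ΔQ/ΔP)(P̄/Q̄) = (1499/-2.12)(10.54/4088.5).

-1.823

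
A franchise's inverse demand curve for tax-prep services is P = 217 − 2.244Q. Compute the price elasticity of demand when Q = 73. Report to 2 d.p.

At Q = 73, P = 217 − 2.244(73) = 53.19.
dP/dQ = −2.244, so dQ/dP = 1/(−2.244) = -0.446.
ε = (dQ/dP)(P/Q) = (-0.446)(53.19/73).

-0.32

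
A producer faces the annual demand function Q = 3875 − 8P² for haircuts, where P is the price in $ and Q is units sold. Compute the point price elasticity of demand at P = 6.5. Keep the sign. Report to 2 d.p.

At P = 6.5, Q = 3537.
dQ/dP = −16P = -104.
ε = (dQ/dP)(P/Q) = (-104)(6.5/3537).

-0.19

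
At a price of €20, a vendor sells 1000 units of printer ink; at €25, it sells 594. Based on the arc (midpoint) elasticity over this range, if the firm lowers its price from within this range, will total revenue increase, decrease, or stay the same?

Arc ε = (-406/5)(22.50/797.0) ≈ -2.292.
|ε| = 2.29 > 1, so demand is elastic. A price cut therefore raises total revenue.

increase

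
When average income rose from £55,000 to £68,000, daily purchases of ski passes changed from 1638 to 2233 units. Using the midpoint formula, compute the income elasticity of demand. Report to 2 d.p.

ΔQ = 595, ΔI = 13000. Midpoints: Ī = 61,500, Q̄ = 1935.5.
ε_I = (ΔQ/ΔI)(Ī/Q̄) = (595/13000)(61500/1935.5).

1.45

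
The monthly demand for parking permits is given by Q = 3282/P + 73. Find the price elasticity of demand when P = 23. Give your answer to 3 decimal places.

-0.662

At P = 23, Q = 215.696.
dQ/dP = −3282/P² = -6.204.
ε = (dQ/dP)(P/Q) = (-6.204)(23/215.696).
|ε| < 1, so demand is inelastic at this price.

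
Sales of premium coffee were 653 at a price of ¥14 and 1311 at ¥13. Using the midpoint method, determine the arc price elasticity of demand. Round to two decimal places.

-9.05

ΔQ = 1311 − 653 = 658; ΔP = 13 − 14 = -1.
Midpoints: P̄ = 13.50, Q̄ = 982.0.
ε = (ΔQ/ΔP)(P̄/Q̄) = (658/-1)(13.50/982.0).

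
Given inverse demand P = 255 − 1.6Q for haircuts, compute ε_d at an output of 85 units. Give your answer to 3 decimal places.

-0.875

At Q = 85, P = 255 − 1.6(85) = 119.00.
dP/dQ = −1.6, so dQ/dP = 1/(−1.6) = -0.625.
ε = (dQ/dP)(P/Q) = (-0.625)(119.00/85).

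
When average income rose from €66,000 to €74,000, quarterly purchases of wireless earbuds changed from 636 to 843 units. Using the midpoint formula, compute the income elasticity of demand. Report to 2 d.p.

ΔQ = 207, ΔI = 8000. Midpoints: Ī = 70,000, Q̄ = 739.5.
ε_I = (ΔQ/ΔI)(Ī/Q̄) = (207/8000)(70000/739.5).

2.45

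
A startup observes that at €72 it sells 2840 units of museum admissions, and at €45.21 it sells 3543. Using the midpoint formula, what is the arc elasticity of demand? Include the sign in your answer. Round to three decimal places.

ΔQ = 3543 − 2840 = 703; ΔP = 45.21 − 72 = -26.79.
Midpoints: P̄ = 58.61, Q̄ = 3191.5.
ε = (ΔQ/ΔP)(P̄/Q̄) = (703/-26.79)(58.61/3191.5).

-0.482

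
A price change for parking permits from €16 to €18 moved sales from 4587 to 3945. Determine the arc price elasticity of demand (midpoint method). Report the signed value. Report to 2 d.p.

-1.28

ΔQ = 3945 − 4587 = -642; ΔP = 18 − 16 = 2.
Midpoints: P̄ = 17.00, Q̄ = 4266.0.
ε = (ΔQ/ΔP)(P̄/Q̄) = (-642/2)(17.00/4266.0).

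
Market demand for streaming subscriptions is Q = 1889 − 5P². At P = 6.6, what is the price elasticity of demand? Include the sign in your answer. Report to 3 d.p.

At P = 6.6, Q = 1671.200.
dQ/dP = −10P = -66.
ε = (dQ/dP)(P/Q) = (-66)(6.6/1671.200).

-0.261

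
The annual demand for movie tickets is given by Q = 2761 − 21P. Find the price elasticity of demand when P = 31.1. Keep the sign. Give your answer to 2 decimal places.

-0.31

At P = 31.1, Q = 2107.900.
dQ/dP = −21.
ε = (dQ/dP)(P/Q) = (-21)(31.1/2107.900).
|ε| < 1, so demand is inelastic at this price.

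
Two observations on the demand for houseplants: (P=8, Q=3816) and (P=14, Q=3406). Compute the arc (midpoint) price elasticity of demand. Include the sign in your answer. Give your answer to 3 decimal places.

-0.208

ΔQ = 3406 − 3816 = -410; ΔP = 14 − 8 = 6.
Midpoints: P̄ = 11.00, Q̄ = 3611.0.
ε = (ΔQ/ΔP)(P̄/Q̄) = (-410/6)(11.00/3611.0).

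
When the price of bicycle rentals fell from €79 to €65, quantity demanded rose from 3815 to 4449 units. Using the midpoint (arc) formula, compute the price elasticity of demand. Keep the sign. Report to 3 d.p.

ΔQ = 4449 − 3815 = 634; ΔP = 65 − 79 = -14.
Midpoints: P̄ = 72.00, Q̄ = 4132.0.
ε = (ΔQ/ΔP)(P̄/Q̄) = (634/-14)(72.00/4132.0).

-0.789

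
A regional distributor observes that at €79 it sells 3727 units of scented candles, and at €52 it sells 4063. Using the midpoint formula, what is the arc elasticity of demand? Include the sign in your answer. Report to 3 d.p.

-0.209

ΔQ = 4063 − 3727 = 336; ΔP = 52 − 79 = -27.
Midpoints: P̄ = 65.50, Q̄ = 3895.0.
ε = (ΔQ/ΔP)(P̄/Q̄) = (336/-27)(65.50/3895.0).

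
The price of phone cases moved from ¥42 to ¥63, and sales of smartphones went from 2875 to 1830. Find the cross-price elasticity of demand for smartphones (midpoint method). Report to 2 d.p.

-1.11

ΔQ_x = 1830 − 2875 = -1045; ΔP_y = 63 − 42 = 21.
Midpoints: P̄_y = 52.50, Q̄_x = 2352.5.
ε_xy = (ΔQ_x/ΔP_y)(P̄_y/Q̄_x) = (-1045/21)(52.50/2352.5).
ε_xy < 0, so the goods are complements.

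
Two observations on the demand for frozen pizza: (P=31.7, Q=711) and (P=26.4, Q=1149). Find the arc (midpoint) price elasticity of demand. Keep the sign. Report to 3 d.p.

-2.581

ΔQ = 1149 − 711 = 438; ΔP = 26.4 − 31.7 = -5.3.
Midpoints: P̄ = 29.05, Q̄ = 930.0.
ε = (ΔQ/ΔP)(P̄/Q̄) = (438/-5.3)(29.05/930.0).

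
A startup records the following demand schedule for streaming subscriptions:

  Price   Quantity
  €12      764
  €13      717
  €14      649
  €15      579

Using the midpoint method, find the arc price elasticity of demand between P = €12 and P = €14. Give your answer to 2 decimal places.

At P = 12, Q = 764; at P = 14, Q = 649.
ΔQ = -115, ΔP = 2. Midpoints: P̄ = 13.00, Q̄ = 706.5.
ε = (ΔQ/ΔP)(P̄/Q̄) = (-115/2)(13.00/706.5).

-1.06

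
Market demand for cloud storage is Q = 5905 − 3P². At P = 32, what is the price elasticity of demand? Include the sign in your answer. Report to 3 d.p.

-2.169

At P = 32, Q = 2833.
dQ/dP = −6P = -192.
ε = (dQ/dP)(P/Q) = (-192)(32/2833).
|ε| > 1, so demand is elastic at this price.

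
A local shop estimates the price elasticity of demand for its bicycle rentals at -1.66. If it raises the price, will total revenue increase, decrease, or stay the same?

|ε| = 1.66 > 1, so demand is elastic. A price rise therefore reduces total revenue.

decrease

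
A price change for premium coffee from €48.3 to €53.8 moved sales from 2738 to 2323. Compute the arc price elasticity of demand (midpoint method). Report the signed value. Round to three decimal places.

-1.522

ΔQ = 2323 − 2738 = -415; ΔP = 53.8 − 48.3 = 5.5.
Midpoints: P̄ = 51.05, Q̄ = 2530.5.
ε = (ΔQ/ΔP)(P̄/Q̄) = (-415/5.5)(51.05/2530.5).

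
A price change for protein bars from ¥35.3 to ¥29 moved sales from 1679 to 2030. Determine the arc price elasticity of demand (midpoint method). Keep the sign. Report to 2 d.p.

ΔQ = 2030 − 1679 = 351; ΔP = 29 − 35.3 = -6.3.
Midpoints: P̄ = 32.15, Q̄ = 1854.5.
ε = (ΔQ/ΔP)(P̄/Q̄) = (351/-6.3)(32.15/1854.5).

-0.97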